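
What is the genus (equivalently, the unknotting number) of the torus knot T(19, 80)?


For a torus knot T(p,q), both the unknotting number and genus equal (p-1)(q-1)/2.
= (19-1)(80-1)/2
= 18*79/2
= 1422/2 = 711

711


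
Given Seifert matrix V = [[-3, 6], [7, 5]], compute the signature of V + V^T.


Step 1: V + V^T = [[-6, 13], [13, 10]]
Step 2: trace = 4, det = -229
Step 3: Discriminant = 4^2 - 4*(-229) = 932
Step 4: Eigenvalues: 17.2643, -13.2643
Step 5: Signature = (# positive eigenvalues) - (# negative eigenvalues) = 0

0


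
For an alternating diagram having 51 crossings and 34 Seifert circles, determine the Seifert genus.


For alternating knots, g = (c - s + 1)/2.
= (51 - 34 + 1)/2
= 18/2 = 9

9


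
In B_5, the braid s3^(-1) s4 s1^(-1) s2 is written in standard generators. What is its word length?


The word length counts the number of generators (including inverses).
Listing each generator: s3^(-1), s4, s1^(-1), s2
There are 4 generators in this braid word.

4


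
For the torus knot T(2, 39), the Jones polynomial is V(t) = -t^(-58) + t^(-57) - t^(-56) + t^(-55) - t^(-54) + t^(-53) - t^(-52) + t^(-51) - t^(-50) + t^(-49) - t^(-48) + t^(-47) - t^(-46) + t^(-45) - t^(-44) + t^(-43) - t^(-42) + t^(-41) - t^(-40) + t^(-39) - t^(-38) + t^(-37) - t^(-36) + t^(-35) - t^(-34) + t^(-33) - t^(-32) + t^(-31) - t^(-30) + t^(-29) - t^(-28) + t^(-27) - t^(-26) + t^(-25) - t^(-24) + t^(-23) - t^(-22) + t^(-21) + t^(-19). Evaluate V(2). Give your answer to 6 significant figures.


Substituting t = 2 into V(t) = -t^(-58) + t^(-57) - t^(-56) + t^(-55) - t^(-54) + t^(-53) - t^(-52) + t^(-51) - t^(-50) + t^(-49) - t^(-48) + t^(-47) - t^(-46) + t^(-45) - t^(-44) + t^(-43) - t^(-42) + t^(-41) - t^(-40) + t^(-39) - t^(-38) + t^(-37) - t^(-36) + t^(-35) - t^(-34) + t^(-33) - t^(-32) + t^(-31) - t^(-30) + t^(-29) - t^(-28) + t^(-27) - t^(-26) + t^(-25) - t^(-24) + t^(-23) - t^(-22) + t^(-21) + t^(-19):
  (-)t^(-58) = -3.46945e-18
  (+)t^(-57) = 6.93889e-18
  (-)t^(-56) = -1.38778e-17
  (+)t^(-55) = 2.77556e-17
  (-)t^(-54) = -5.55112e-17
  (+)t^(-53) = 1.11022e-16
  (-)t^(-52) = -2.22045e-16
  (+)t^(-51) = 4.44089e-16
  (-)t^(-50) = -8.88178e-16
  (+)t^(-49) = 1.77636e-15
  (-)t^(-48) = -3.55271e-15
  (+)t^(-47) = 7.10543e-15
  (-)t^(-46) = -1.42109e-14
  (+)t^(-45) = 2.84217e-14
  (-)t^(-44) = -5.68434e-14
  (+)t^(-43) = 1.13687e-13
  (-)t^(-42) = -2.27374e-13
  (+)t^(-41) = 4.54747e-13
  (-)t^(-40) = -9.09495e-13
  (+)t^(-39) = 1.81899e-12
  (-)t^(-38) = -3.63798e-12
  (+)t^(-37) = 7.27596e-12
  (-)t^(-36) = -1.45519e-11
  (+)t^(-35) = 2.91038e-11
  (-)t^(-34) = -5.82077e-11
  (+)t^(-33) = 1.16415e-10
  (-)t^(-32) = -2.32831e-10
  (+)t^(-31) = 4.65661e-10
  (-)t^(-30) = -9.31323e-10
  (+)t^(-29) = 1.86265e-09
  (-)t^(-28) = -3.72529e-09
  (+)t^(-27) = 7.45058e-09
  (-)t^(-26) = -1.49012e-08
  (+)t^(-25) = 2.98023e-08
  (-)t^(-24) = -5.96046e-08
  (+)t^(-23) = 1.19209e-07
  (-)t^(-22) = -2.38419e-07
  (+)t^(-21) = 4.76837e-07
  (+)t^(-19) = 1.90735e-06
Sum = (-3.46945e-18) + (6.93889e-18) + (-1.38778e-17) + (2.77556e-17) + (-5.55112e-17) + (1.11022e-16) + (-2.22045e-16) + (4.44089e-16) + (-8.88178e-16) + (1.77636e-15) + (-3.55271e-15) + (7.10543e-15) + (-1.42109e-14) + (2.84217e-14) + (-5.68434e-14) + (1.13687e-13) + (-2.27374e-13) + (4.54747e-13) + (-9.09495e-13) + (1.81899e-12) + (-3.63798e-12) + (7.27596e-12) + (-1.45519e-11) + (2.91038e-11) + (-5.82077e-11) + (1.16415e-10) + (-2.32831e-10) + (4.65661e-10) + (-9.31323e-10) + (1.86265e-09) + (-3.72529e-09) + (7.45058e-09) + (-1.49012e-08) + (2.98023e-08) + (-5.96046e-08) + (1.19209e-07) + (-2.38419e-07) + (4.76837e-07) + (1.90735e-06)
= 2.225240072e-06
Rounded to 6 significant figures: 2.22524e-06

2.22524e-06


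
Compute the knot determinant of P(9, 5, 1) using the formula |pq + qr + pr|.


Step 1: Compute pq + qr + pr.
pq = 9*5 = 45
qr = 5*1 = 5
pr = 9*1 = 9
pq + qr + pr = 45 + 5 + 9 = 59
Step 2: Take absolute value.
det(P(9,5,1)) = |59| = 59

59


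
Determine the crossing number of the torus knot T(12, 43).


For a torus knot T(p, q) with gcd(p,q)=1,
the crossing number is min(p*(q-1), q*(p-1)).
p*(q-1) = 12*42 = 504
q*(p-1) = 43*11 = 473
min(504, 473) = 473

473


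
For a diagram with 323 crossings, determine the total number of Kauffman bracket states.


Each crossing contributes 2 choices (A-smoothing or B-smoothing).
Total states = 2^323 = 17087896287367280659160173649356416916821636178853222159576332862577757806245124400183696695492608

17087896287367280659160173649356416916821636178853222159576332862577757806245124400183696695492608


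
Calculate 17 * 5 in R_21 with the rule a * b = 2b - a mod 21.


17 * 5 = 2*5 - 17 mod 21
= 10 - 17 mod 21
= -7 mod 21 = 14

14


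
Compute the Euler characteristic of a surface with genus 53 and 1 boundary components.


chi = 2 - 2g - b
= 2 - 2*53 - 1
= 2 - 106 - 1 = -105

-105


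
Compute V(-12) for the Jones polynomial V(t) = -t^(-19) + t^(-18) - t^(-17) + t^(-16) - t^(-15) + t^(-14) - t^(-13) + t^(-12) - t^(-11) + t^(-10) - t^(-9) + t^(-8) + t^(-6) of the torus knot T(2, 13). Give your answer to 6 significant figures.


Substituting t = -12 into V(t) = -t^(-19) + t^(-18) - t^(-17) + t^(-16) - t^(-15) + t^(-14) - t^(-13) + t^(-12) - t^(-11) + t^(-10) - t^(-9) + t^(-8) + t^(-6):
  (-)t^(-19) = 3.13009e-21
  (+)t^(-18) = 3.7561e-20
  (-)t^(-17) = 4.50732e-19
  (+)t^(-16) = 5.40879e-18
  (-)t^(-15) = 6.49055e-17
  (+)t^(-14) = 7.78866e-16
  (-)t^(-13) = 9.34639e-15
  (+)t^(-12) = 1.12157e-13
  (-)t^(-11) = 1.34588e-12
  (+)t^(-10) = 1.61506e-11
  (-)t^(-9) = 1.93807e-10
  (+)t^(-8) = 2.32568e-09
  (+)t^(-6) = 3.34898e-07
Sum = (3.13009e-21) + (3.7561e-20) + (4.50732e-19) + (5.40879e-18) + (6.49055e-17) + (7.78866e-16) + (9.34639e-15) + (1.12157e-13) + (1.34588e-12) + (1.61506e-11) + (1.93807e-10) + (2.32568e-09) + (3.34898e-07)
= 3.374350826e-07
Rounded to 6 significant figures: 3.37435e-07

3.37435e-07


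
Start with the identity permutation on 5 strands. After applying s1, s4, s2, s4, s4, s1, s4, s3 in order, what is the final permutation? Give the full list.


Starting with identity [1, 2, 3, 4, 5].
Apply generators in sequence:
  After s1: [2, 1, 3, 4, 5]
  After s4: [2, 1, 3, 5, 4]
  After s2: [2, 3, 1, 5, 4]
  After s4: [2, 3, 1, 4, 5]
  After s4: [2, 3, 1, 5, 4]
  After s1: [3, 2, 1, 5, 4]
  After s4: [3, 2, 1, 4, 5]
  After s3: [3, 2, 4, 1, 5]
Final permutation: [3, 2, 4, 1, 5]

[3, 2, 4, 1, 5]


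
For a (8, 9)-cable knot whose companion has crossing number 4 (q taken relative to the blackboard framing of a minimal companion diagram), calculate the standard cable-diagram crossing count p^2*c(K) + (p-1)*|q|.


Step 1: Each of the c(K) crossings of the companion diagram becomes p*p = p^2 crossings among the p parallel strands, and each of the |q| twists s_1 s_2 ... s_(p-1) adds (p-1) crossings.
  Crossings = p^2 * c(K) + (p-1)*|q|
Step 2: = 8^2 * 4 + (8-1)*9
Step 3: = 64*4 + 7*9
Step 4: = 256 + 63 = 319

319


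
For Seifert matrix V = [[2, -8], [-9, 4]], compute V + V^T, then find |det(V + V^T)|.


Step 1: Form V + V^T where V = [[2, -8], [-9, 4]]
  V^T = [[2, -9], [-8, 4]]
  V + V^T = [[4, -17], [-17, 8]]
Step 2: det(V + V^T) = 4*8 - (-17)*(-17)
  = 32 - 289 = -257
Step 3: Knot determinant = |det(V + V^T)| = |-257| = 257

257


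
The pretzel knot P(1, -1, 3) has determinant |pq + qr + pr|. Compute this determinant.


Step 1: Compute pq + qr + pr.
pq = 1*(-1) = -1
qr = (-1)*3 = -3
pr = 1*3 = 3
pq + qr + pr = -1 + (-3) + 3 = -1
Step 2: Take absolute value.
det(P(1,-1,3)) = |-1| = 1

1


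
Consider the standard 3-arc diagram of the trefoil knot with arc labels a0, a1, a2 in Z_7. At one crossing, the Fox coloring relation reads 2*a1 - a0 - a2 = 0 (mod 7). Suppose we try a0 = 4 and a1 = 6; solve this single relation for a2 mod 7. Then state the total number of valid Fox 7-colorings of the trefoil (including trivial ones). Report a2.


Step 1: Apply the given crossing relation 2*a1 - a0 - a2 = 0 (mod 7).
  a2 = 2*a1 - a0 mod 7
  a2 = 2*6 - 4 mod 7
  a2 = 12 - 4 mod 7
  a2 = 8 mod 7 = 1
Step 2: The trefoil has determinant 3.
  Number of Fox p-colorings (p prime) is p^2 if p = 3, else p.
  Since 7 does not divide 3, only trivial (constant) colorings exist.
  (So the trial a0 = 4, a1 = 6 with a0 != a1 does NOT extend to a valid coloring of the whole trefoil: the other two crossing relations require 3*(a1 - a0) = 0 (mod 7), which fails.)
  Total colorings = 7
Step 3: a2 = 1, total Fox 7-colorings = 7

1


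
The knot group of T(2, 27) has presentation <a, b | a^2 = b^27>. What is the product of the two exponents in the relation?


The relation is a^2 = b^27.
Product of exponents = 2 * 27
= 54

54


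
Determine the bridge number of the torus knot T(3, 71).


The bridge number of T(p,q) is min(p,q).
min(3, 71) = 3

3


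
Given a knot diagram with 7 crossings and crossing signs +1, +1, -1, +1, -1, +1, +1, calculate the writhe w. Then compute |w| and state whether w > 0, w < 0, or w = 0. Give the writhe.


Step 1: Count positive crossings (+1).
Positive crossings: 5
Step 2: Count negative crossings (-1).
Negative crossings: 2
Step 3: Writhe = (positive) - (negative)
w = 5 - 2 = 3
Step 4: |w| = 3, and w is positive

3


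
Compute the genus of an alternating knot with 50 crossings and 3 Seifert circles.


For alternating knots, g = (c - s + 1)/2.
= (50 - 3 + 1)/2
= 48/2 = 24

24


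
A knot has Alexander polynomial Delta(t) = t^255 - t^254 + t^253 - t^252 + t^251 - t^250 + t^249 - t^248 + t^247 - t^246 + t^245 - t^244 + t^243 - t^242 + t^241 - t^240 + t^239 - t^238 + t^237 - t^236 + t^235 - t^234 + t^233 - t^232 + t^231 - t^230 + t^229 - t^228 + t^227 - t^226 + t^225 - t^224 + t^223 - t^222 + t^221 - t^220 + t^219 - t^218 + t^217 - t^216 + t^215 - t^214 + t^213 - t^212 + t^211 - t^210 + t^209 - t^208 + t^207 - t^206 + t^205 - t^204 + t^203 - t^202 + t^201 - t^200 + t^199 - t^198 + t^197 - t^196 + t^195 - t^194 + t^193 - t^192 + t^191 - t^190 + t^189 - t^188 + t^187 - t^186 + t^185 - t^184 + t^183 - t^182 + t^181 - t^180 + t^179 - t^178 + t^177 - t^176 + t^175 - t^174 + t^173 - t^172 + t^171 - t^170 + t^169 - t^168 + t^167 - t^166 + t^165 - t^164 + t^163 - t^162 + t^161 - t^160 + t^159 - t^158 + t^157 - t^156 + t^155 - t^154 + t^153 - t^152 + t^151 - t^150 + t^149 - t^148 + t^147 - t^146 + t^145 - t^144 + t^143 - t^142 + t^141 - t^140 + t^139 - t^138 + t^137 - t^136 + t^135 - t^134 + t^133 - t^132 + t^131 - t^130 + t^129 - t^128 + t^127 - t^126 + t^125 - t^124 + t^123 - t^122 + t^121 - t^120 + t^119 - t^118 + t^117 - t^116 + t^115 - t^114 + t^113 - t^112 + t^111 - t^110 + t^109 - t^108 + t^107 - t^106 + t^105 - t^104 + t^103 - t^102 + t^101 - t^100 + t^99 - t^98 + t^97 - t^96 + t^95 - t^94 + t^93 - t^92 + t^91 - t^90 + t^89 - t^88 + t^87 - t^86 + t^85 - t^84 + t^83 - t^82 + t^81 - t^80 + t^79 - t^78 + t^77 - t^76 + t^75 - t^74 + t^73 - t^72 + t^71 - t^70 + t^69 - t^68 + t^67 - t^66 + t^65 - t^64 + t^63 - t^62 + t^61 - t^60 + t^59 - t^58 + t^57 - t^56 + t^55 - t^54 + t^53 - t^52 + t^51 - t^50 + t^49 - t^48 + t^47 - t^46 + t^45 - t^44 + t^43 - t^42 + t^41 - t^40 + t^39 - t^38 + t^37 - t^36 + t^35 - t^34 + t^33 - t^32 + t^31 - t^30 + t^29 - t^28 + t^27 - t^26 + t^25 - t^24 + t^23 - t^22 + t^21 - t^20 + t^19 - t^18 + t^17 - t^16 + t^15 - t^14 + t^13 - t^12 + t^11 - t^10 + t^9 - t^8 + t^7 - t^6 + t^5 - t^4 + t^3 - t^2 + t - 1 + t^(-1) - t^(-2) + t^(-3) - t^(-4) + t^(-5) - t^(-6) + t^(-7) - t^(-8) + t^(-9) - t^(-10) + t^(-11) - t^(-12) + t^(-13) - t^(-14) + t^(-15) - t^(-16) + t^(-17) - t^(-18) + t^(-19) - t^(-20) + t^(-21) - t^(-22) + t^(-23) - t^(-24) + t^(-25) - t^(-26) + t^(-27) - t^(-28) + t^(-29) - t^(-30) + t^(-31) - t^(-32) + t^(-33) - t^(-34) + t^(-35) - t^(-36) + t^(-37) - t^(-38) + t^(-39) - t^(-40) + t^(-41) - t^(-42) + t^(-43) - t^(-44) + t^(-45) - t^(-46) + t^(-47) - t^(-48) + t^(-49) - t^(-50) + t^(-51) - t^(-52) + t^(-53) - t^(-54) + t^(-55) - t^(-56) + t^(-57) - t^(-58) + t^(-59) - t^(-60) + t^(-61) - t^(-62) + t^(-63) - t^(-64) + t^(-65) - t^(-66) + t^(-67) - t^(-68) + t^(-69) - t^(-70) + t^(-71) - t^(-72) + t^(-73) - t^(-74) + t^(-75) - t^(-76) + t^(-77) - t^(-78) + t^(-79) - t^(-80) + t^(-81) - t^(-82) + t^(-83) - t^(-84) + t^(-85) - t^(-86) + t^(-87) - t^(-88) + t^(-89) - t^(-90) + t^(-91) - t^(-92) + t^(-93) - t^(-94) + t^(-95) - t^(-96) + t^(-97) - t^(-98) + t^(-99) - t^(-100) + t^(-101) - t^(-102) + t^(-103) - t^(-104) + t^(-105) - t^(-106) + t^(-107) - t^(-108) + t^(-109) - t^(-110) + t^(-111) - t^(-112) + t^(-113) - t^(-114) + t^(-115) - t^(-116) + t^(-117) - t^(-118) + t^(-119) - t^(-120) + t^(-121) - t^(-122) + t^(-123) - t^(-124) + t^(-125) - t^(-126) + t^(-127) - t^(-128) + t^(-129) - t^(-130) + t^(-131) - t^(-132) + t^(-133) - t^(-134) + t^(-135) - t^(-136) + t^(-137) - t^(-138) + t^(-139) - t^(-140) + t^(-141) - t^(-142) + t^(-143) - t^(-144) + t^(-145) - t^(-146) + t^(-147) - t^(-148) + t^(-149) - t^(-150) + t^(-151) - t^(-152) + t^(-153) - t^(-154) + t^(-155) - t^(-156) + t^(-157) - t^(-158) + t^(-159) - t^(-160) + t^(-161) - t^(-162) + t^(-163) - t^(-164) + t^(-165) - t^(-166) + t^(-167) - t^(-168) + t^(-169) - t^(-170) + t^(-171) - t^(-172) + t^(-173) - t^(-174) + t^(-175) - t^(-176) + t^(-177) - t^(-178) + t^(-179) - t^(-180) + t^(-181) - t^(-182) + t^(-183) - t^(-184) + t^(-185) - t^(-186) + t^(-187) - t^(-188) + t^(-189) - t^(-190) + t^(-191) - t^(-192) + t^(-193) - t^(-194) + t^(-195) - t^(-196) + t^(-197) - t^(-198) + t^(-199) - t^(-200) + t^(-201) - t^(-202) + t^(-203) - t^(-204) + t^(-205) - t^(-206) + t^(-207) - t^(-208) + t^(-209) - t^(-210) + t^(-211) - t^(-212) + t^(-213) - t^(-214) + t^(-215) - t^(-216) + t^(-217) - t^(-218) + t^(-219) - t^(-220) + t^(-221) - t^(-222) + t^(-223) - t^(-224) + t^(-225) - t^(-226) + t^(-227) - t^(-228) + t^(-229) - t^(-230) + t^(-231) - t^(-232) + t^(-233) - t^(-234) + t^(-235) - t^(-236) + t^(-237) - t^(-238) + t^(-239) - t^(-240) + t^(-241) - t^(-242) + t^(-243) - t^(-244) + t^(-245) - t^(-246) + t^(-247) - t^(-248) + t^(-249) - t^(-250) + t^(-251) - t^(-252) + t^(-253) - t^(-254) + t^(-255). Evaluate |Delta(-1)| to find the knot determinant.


Step 1: The polynomial has 511 terms with alternating signs, exponents from 255 down to -255.
Step 2: Substitute t = -1. The i-th term has coefficient (-1)^i and exponent (m-i),
  so its value is (-1)^i * (-1)^(m-i) = (-1)^m = -1 for every i.
Step 3: All 511 terms equal -1, so Delta(-1) = 511 * (-1) = -511
Step 4: |Delta(-1)| = 511

511


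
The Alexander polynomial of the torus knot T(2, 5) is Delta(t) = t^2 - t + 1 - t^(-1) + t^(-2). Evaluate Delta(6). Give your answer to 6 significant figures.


Substituting t = 6 into Delta(t) = t^2 - t + 1 - t^(-1) + t^(-2):
Term values: (36) + (-6) + (1) + (-0.166667) + (0.0277778)
Sum = 30.86111111
Rounded to 6 significant figures: 30.8611

30.8611


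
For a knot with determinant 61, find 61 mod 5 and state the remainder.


Step 1: A knot is p-colorable if and only if p divides its determinant.
Step 2: Compute 61 mod 5.
61 = 12 * 5 + 1
Step 3: 61 mod 5 = 1
Step 4: The knot is 5-colorable: no

1


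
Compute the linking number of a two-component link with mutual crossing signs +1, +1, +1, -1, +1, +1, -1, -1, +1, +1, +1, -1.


Step 1: Count positive crossings: 8
Step 2: Count negative crossings: 4
Step 3: Sum of signs = 8 - 4 = 4
Step 4: Linking number = sum/2 = 4/2 = 2

2


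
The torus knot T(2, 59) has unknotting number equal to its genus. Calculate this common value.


For a torus knot T(p,q), both the unknotting number and genus equal (p-1)(q-1)/2.
= (2-1)(59-1)/2
= 1*58/2
= 58/2 = 29

29


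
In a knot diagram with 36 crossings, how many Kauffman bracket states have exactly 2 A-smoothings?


We choose which 2 of 36 crossings get A-smoothings.
C(36, 2) = 36! / (2! * 34!)
= 630

630


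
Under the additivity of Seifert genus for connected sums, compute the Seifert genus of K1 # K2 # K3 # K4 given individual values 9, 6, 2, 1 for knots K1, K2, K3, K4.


The Seifert genus is additive under connected sum.
Seifert genus(K1 # K2 # K3 # K4) = (9) + (6) + (2) + (1)
= 18

18


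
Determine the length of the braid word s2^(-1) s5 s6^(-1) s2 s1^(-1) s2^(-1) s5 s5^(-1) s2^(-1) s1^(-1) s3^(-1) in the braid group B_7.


The word length counts the number of generators (including inverses).
Listing each generator: s2^(-1), s5, s6^(-1), s2, s1^(-1), s2^(-1), s5, s5^(-1), s2^(-1), s1^(-1), s3^(-1)
There are 11 generators in this braid word.

11


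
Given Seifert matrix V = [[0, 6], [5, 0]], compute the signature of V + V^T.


Step 1: V + V^T = [[0, 11], [11, 0]]
Step 2: trace = 0, det = -121
Step 3: Discriminant = 0^2 - 4*(-121) = 484
Step 4: Eigenvalues: 11, -11
Step 5: Signature = (# positive eigenvalues) - (# negative eigenvalues) = 0

0


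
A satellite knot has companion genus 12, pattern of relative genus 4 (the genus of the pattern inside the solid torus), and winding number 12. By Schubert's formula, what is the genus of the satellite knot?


Schubert: g(satellite) = g_rel(pattern) + |winding| * g(companion),
where g_rel(pattern) is the genus of the pattern relative to the solid torus.
= 4 + 12 * 12
= 4 + 144 = 148

148


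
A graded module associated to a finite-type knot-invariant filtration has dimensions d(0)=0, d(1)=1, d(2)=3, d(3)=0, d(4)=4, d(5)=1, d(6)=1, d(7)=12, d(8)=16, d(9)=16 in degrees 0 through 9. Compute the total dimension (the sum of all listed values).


Total dimension = d(0) + d(1) + ... + d(9)
= 0 + 1 + 3 + 0 + 4 + 1 + 1 + 12 + 16 + 16
= 54

54


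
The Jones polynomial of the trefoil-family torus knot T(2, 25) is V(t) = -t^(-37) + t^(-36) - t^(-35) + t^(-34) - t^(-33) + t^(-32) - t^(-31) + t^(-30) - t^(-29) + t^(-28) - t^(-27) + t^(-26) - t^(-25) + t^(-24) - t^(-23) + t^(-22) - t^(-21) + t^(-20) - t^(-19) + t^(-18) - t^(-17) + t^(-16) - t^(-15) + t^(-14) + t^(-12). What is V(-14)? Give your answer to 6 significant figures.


Substituting t = -14 into V(t) = -t^(-37) + t^(-36) - t^(-35) + t^(-34) - t^(-33) + t^(-32) - t^(-31) + t^(-30) - t^(-29) + t^(-28) - t^(-27) + t^(-26) - t^(-25) + t^(-24) - t^(-23) + t^(-22) - t^(-21) + t^(-20) - t^(-19) + t^(-18) - t^(-17) + t^(-16) - t^(-15) + t^(-14) + t^(-12):
  (-)t^(-37) = 3.91979e-43
  (+)t^(-36) = 5.4877e-42
  (-)t^(-35) = 7.68279e-41
  (+)t^(-34) = 1.07559e-39
  (-)t^(-33) = 1.50583e-38
  (+)t^(-32) = 2.10816e-37
  (-)t^(-31) = 2.95142e-36
  (+)t^(-30) = 4.13199e-35
  (-)t^(-29) = 5.78478e-34
  (+)t^(-28) = 8.09869e-33
  (-)t^(-27) = 1.13382e-31
  (+)t^(-26) = 1.58734e-30
  (-)t^(-25) = 2.22228e-29
  (+)t^(-24) = 3.11119e-28
  (-)t^(-23) = 4.35567e-27
  (+)t^(-22) = 6.09794e-26
  (-)t^(-21) = 8.53712e-25
  (+)t^(-20) = 1.1952e-23
  (-)t^(-19) = 1.67327e-22
  (+)t^(-18) = 2.34258e-21
  (-)t^(-17) = 3.27962e-20
  (+)t^(-16) = 4.59147e-19
  (-)t^(-15) = 6.42805e-18
  (+)t^(-14) = 8.99927e-17
  (+)t^(-12) = 1.76386e-14
Sum = (3.91979e-43) + (5.4877e-42) + (7.68279e-41) + (1.07559e-39) + (1.50583e-38) + (2.10816e-37) + (2.95142e-36) + (4.13199e-35) + (5.78478e-34) + (8.09869e-33) + (1.13382e-31) + (1.58734e-30) + (2.22228e-29) + (3.11119e-28) + (4.35567e-27) + (6.09794e-26) + (8.53712e-25) + (1.1952e-23) + (1.67327e-22) + (2.34258e-21) + (3.27962e-20) + (4.59147e-19) + (6.42805e-18) + (8.99927e-17) + (1.76386e-14)
= 1.773549334e-14
Rounded to 6 significant figures: 1.77355e-14

1.77355e-14


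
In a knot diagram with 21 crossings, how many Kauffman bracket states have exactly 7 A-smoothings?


We choose which 7 of 21 crossings get A-smoothings.
C(21, 7) = 21! / (7! * 14!)
= 116280

116280


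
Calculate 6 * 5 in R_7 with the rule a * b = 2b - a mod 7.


6 * 5 = 2*5 - 6 mod 7
= 10 - 6 mod 7
= 4 mod 7 = 4

4


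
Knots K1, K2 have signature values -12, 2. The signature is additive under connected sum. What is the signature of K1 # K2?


The signature is additive under connected sum.
signature(K1 # K2) = (-12) + (2)
= -10

-10


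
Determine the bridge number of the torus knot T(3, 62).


The bridge number of T(p,q) is min(p,q).
min(3, 62) = 3

3


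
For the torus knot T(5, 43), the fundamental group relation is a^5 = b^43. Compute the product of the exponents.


The relation is a^5 = b^43.
Product of exponents = 5 * 43
= 215

215


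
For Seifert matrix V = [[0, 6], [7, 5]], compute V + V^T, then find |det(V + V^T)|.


Step 1: Form V + V^T where V = [[0, 6], [7, 5]]
  V^T = [[0, 7], [6, 5]]
  V + V^T = [[0, 13], [13, 10]]
Step 2: det(V + V^T) = 0*10 - 13*13
  = 0 - 169 = -169
Step 3: Knot determinant = |det(V + V^T)| = |-169| = 169

169


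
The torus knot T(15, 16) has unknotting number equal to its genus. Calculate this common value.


For a torus knot T(p,q), both the unknotting number and genus equal (p-1)(q-1)/2.
= (15-1)(16-1)/2
= 14*15/2
= 210/2 = 105

105


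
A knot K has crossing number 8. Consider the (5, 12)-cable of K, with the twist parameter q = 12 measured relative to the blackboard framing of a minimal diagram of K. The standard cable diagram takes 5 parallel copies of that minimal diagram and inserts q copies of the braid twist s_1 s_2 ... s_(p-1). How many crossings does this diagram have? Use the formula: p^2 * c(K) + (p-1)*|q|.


Step 1: Each of the c(K) crossings of the companion diagram becomes p*p = p^2 crossings among the p parallel strands, and each of the |q| twists s_1 s_2 ... s_(p-1) adds (p-1) crossings.
  Crossings = p^2 * c(K) + (p-1)*|q|
Step 2: = 5^2 * 8 + (5-1)*12
Step 3: = 25*8 + 4*12
Step 4: = 200 + 48 = 248

248


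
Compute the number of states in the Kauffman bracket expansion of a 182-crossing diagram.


Each crossing contributes 2 choices (A-smoothing or B-smoothing).
Total states = 2^182 = 6129982163463555433433388108601236734474956488734408704

6129982163463555433433388108601236734474956488734408704


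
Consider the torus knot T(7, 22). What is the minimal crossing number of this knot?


For a torus knot T(p, q) with gcd(p,q)=1,
the crossing number is min(p*(q-1), q*(p-1)).
p*(q-1) = 7*21 = 147
q*(p-1) = 22*6 = 132
min(147, 132) = 132

132


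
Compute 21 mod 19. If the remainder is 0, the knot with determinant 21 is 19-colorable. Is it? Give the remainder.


Step 1: A knot is p-colorable if and only if p divides its determinant.
Step 2: Compute 21 mod 19.
21 = 1 * 19 + 2
Step 3: 21 mod 19 = 2
Step 4: The knot is 19-colorable: no

2


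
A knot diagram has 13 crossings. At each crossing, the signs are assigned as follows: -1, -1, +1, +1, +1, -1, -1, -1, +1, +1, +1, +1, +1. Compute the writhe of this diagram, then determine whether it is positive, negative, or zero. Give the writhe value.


Step 1: Count positive crossings (+1).
Positive crossings: 8
Step 2: Count negative crossings (-1).
Negative crossings: 5
Step 3: Writhe = (positive) - (negative)
w = 8 - 5 = 3
Step 4: |w| = 3, and w is positive

3


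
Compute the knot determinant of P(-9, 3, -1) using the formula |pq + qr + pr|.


Step 1: Compute pq + qr + pr.
pq = (-9)*3 = -27
qr = 3*(-1) = -3
pr = (-9)*(-1) = 9
pq + qr + pr = -27 + (-3) + 9 = -21
Step 2: Take absolute value.
det(P(-9,3,-1)) = |-21| = 21

21


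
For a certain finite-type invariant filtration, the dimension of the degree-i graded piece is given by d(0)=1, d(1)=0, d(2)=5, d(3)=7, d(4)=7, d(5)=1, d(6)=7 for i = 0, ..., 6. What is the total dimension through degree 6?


Total dimension = d(0) + d(1) + ... + d(6)
= 1 + 0 + 5 + 7 + 7 + 1 + 7
= 28

28


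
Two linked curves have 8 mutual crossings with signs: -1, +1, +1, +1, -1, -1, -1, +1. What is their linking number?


Step 1: Count positive crossings: 4
Step 2: Count negative crossings: 4
Step 3: Sum of signs = 4 - 4 = 0
Step 4: Linking number = sum/2 = 0/2 = 0

0


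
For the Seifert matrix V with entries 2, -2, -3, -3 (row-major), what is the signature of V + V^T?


Step 1: V + V^T = [[4, -5], [-5, -6]]
Step 2: trace = -2, det = -49
Step 3: Discriminant = (-2)^2 - 4*(-49) = 200
Step 4: Eigenvalues: 6.07107, -8.07107
Step 5: Signature = (# positive eigenvalues) - (# negative eigenvalues) = 0

0


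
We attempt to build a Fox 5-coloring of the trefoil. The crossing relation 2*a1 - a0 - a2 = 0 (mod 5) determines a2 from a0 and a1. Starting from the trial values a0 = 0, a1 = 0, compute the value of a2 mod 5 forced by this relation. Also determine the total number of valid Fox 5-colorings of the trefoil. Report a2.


Step 1: Apply the given crossing relation 2*a1 - a0 - a2 = 0 (mod 5).
  a2 = 2*a1 - a0 mod 5
  a2 = 2*0 - 0 mod 5
  a2 = 0 - 0 mod 5
  a2 = 0 mod 5 = 0
Step 2: The trefoil has determinant 3.
  Number of Fox p-colorings (p prime) is p^2 if p = 3, else p.
  Since 5 does not divide 3, only trivial (constant) colorings exist.
  (Here a0 = a1 = a2 = 0, the constant coloring, which is valid.)
  Total colorings = 5
Step 3: a2 = 0, total Fox 5-colorings = 5

0


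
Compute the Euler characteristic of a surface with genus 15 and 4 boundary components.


chi = 2 - 2g - b
= 2 - 2*15 - 4
= 2 - 30 - 4 = -32

-32


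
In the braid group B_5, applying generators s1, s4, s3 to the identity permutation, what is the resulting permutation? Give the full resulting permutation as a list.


Starting with identity [1, 2, 3, 4, 5].
Apply generators in sequence:
  After s1: [2, 1, 3, 4, 5]
  After s4: [2, 1, 3, 5, 4]
  After s3: [2, 1, 5, 3, 4]
Final permutation: [2, 1, 5, 3, 4]

[2, 1, 5, 3, 4]


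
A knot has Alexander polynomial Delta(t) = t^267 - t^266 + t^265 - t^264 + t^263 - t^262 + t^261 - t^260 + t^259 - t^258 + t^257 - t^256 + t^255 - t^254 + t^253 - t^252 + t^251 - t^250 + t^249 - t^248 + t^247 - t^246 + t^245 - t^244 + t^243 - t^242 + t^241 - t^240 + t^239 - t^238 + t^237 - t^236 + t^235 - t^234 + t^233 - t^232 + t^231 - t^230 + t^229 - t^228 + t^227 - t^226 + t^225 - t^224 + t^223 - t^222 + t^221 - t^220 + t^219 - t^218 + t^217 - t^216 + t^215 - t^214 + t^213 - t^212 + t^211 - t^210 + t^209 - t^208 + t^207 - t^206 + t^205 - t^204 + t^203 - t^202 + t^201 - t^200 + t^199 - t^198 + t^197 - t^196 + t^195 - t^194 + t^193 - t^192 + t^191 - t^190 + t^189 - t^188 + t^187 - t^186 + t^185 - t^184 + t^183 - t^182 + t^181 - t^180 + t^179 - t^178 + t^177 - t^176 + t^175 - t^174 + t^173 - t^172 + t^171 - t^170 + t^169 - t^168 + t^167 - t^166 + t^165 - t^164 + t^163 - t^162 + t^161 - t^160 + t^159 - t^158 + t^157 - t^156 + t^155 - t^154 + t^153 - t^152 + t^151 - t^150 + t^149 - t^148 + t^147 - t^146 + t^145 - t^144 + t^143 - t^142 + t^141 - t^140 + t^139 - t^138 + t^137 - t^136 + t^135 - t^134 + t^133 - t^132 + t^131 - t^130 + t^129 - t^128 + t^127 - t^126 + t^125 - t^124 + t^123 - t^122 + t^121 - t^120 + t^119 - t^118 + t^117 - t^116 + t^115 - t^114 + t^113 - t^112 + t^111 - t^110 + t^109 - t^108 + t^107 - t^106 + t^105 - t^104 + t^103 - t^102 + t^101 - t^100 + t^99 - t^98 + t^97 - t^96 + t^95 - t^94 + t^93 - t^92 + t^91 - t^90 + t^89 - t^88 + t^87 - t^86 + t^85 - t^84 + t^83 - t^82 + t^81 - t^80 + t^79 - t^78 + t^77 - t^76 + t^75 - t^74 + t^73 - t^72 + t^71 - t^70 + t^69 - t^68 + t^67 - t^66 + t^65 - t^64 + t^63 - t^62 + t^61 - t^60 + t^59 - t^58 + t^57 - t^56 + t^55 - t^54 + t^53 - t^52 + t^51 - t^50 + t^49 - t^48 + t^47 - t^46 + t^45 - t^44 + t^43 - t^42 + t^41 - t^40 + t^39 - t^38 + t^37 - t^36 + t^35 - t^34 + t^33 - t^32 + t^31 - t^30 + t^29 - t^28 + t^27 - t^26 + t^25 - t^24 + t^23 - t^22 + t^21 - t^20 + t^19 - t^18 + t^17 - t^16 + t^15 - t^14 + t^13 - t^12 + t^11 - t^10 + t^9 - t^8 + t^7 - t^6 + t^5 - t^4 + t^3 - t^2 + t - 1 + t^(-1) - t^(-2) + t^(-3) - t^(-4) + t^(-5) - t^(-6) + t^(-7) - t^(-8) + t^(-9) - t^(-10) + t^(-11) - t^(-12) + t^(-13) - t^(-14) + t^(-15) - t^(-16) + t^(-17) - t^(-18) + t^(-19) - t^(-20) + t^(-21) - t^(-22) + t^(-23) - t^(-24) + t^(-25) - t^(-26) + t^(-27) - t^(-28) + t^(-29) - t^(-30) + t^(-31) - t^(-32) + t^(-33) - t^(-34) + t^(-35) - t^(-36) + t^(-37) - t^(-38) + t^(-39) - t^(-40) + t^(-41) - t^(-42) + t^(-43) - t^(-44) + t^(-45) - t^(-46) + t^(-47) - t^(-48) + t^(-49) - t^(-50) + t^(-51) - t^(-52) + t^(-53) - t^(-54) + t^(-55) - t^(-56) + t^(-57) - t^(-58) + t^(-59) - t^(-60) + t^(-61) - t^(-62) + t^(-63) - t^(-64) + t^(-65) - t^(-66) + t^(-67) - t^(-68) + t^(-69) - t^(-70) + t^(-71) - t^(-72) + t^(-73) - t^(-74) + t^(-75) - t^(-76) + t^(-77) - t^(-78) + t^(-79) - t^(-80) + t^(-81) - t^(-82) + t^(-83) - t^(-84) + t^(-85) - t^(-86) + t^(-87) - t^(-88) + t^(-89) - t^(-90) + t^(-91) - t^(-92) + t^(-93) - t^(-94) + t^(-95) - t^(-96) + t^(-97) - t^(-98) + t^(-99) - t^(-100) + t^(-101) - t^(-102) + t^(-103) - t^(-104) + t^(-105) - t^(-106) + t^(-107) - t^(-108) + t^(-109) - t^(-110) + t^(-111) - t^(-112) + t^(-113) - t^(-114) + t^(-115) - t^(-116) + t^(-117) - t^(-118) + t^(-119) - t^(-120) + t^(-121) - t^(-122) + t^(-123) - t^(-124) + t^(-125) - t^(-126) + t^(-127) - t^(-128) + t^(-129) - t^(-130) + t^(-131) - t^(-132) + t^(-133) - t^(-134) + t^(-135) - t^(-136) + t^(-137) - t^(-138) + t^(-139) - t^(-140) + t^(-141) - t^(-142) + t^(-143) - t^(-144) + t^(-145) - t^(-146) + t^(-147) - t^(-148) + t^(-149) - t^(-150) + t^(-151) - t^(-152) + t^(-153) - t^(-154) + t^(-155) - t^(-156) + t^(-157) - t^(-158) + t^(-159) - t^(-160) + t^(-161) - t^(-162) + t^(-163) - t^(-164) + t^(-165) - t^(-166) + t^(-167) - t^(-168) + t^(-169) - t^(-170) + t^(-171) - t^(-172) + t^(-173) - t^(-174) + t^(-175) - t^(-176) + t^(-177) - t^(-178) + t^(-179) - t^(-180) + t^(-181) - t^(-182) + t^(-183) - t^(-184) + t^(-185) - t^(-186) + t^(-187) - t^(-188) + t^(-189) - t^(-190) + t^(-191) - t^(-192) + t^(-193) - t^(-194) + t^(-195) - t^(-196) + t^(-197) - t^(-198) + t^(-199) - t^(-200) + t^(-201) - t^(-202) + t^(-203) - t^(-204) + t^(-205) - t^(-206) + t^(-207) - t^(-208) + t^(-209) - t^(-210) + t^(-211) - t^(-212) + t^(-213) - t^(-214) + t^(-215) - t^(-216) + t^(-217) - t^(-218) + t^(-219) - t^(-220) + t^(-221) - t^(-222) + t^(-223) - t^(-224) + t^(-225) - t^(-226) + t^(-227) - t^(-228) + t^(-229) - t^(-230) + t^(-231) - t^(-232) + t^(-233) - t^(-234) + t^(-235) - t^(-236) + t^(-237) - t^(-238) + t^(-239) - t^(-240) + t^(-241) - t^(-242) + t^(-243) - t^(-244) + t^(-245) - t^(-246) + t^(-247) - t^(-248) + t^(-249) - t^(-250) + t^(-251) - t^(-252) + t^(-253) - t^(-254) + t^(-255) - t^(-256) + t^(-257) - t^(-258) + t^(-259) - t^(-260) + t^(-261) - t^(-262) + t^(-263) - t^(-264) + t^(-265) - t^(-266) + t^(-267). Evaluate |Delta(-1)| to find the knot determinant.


Step 1: The polynomial has 535 terms with alternating signs, exponents from 267 down to -267.
Step 2: Substitute t = -1. The i-th term has coefficient (-1)^i and exponent (m-i),
  so its value is (-1)^i * (-1)^(m-i) = (-1)^m = -1 for every i.
Step 3: All 535 terms equal -1, so Delta(-1) = 535 * (-1) = -535
Step 4: |Delta(-1)| = 535

535


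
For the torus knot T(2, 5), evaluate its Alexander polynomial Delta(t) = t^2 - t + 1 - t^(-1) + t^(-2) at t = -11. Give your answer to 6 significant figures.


Substituting t = -11 into Delta(t) = t^2 - t + 1 - t^(-1) + t^(-2):
Term values: (121) + (11) + (1) + (0.0909091) + (0.00826446)
Sum = 133.0991736
Rounded to 6 significant figures: 133.099

133.099


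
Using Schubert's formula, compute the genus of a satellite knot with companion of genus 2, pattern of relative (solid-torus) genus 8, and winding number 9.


Schubert: g(satellite) = g_rel(pattern) + |winding| * g(companion),
where g_rel(pattern) is the genus of the pattern relative to the solid torus.
= 8 + 9 * 2
= 8 + 18 = 26

26


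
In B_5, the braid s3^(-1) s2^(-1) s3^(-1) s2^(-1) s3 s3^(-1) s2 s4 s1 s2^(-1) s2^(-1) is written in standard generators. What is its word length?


The word length counts the number of generators (including inverses).
Listing each generator: s3^(-1), s2^(-1), s3^(-1), s2^(-1), s3, s3^(-1), s2, s4, s1, s2^(-1), s2^(-1)
There are 11 generators in this braid word.

11


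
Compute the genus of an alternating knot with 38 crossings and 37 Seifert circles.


For alternating knots, g = (c - s + 1)/2.
= (38 - 37 + 1)/2
= 2/2 = 1

1


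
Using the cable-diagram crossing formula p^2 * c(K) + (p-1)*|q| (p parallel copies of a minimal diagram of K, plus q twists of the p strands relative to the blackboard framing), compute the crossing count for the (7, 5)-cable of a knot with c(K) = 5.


Step 1: Each of the c(K) crossings of the companion diagram becomes p*p = p^2 crossings among the p parallel strands, and each of the |q| twists s_1 s_2 ... s_(p-1) adds (p-1) crossings.
  Crossings = p^2 * c(K) + (p-1)*|q|
Step 2: = 7^2 * 5 + (7-1)*5
Step 3: = 49*5 + 6*5
Step 4: = 245 + 30 = 275

275


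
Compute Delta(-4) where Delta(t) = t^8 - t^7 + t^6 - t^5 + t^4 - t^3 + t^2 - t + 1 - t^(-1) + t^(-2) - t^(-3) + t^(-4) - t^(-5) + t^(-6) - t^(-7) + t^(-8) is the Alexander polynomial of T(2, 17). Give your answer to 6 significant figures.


Substituting t = -4 into Delta(t) = t^8 - t^7 + t^6 - t^5 + t^4 - t^3 + t^2 - t + 1 - t^(-1) + t^(-2) - t^(-3) + t^(-4) - t^(-5) + t^(-6) - t^(-7) + t^(-8):
Term values: (65536) + (16384) + (4096) + (1024) + (256) + (64) + (16) + (4) + (1) + (0.25) + (0.0625) + (0.015625) + (0.00390625) + (0.000976562) + (0.000244141) + (6.10352e-05) + (1.52588e-05)
Sum = 87381.33333
Rounded to 6 significant figures: 87381.3

87381.3


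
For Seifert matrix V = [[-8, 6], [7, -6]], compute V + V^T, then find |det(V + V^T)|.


Step 1: Form V + V^T where V = [[-8, 6], [7, -6]]
  V^T = [[-8, 7], [6, -6]]
  V + V^T = [[-16, 13], [13, -12]]
Step 2: det(V + V^T) = (-16)*(-12) - 13*13
  = 192 - 169 = 23
Step 3: Knot determinant = |det(V + V^T)| = |23| = 23

23


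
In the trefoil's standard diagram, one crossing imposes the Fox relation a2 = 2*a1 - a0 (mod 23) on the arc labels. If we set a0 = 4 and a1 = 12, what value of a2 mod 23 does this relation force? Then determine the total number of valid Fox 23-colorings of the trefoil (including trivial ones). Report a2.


Step 1: Apply the given crossing relation 2*a1 - a0 - a2 = 0 (mod 23).
  a2 = 2*a1 - a0 mod 23
  a2 = 2*12 - 4 mod 23
  a2 = 24 - 4 mod 23
  a2 = 20 mod 23 = 20
Step 2: The trefoil has determinant 3.
  Number of Fox p-colorings (p prime) is p^2 if p = 3, else p.
  Since 23 does not divide 3, only trivial (constant) colorings exist.
  (So the trial a0 = 4, a1 = 12 with a0 != a1 does NOT extend to a valid coloring of the whole trefoil: the other two crossing relations require 3*(a1 - a0) = 0 (mod 23), which fails.)
  Total colorings = 23
Step 3: a2 = 20, total Fox 23-colorings = 23

20


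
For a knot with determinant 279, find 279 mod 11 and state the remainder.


Step 1: A knot is p-colorable if and only if p divides its determinant.
Step 2: Compute 279 mod 11.
279 = 25 * 11 + 4
Step 3: 279 mod 11 = 4
Step 4: The knot is 11-colorable: no

4


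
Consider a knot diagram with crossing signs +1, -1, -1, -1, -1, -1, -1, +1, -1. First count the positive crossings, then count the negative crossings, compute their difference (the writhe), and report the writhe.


Step 1: Count positive crossings (+1).
Positive crossings: 2
Step 2: Count negative crossings (-1).
Negative crossings: 7
Step 3: Writhe = (positive) - (negative)
w = 2 - 7 = -5
Step 4: |w| = 5, and w is negative

-5


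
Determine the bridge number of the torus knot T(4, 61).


The bridge number of T(p,q) is min(p,q).
min(4, 61) = 4

4


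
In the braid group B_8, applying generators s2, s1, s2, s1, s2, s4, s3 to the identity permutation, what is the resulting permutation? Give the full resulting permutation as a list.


Starting with identity [1, 2, 3, 4, 5, 6, 7, 8].
Apply generators in sequence:
  After s2: [1, 3, 2, 4, 5, 6, 7, 8]
  After s1: [3, 1, 2, 4, 5, 6, 7, 8]
  After s2: [3, 2, 1, 4, 5, 6, 7, 8]
  After s1: [2, 3, 1, 4, 5, 6, 7, 8]
  After s2: [2, 1, 3, 4, 5, 6, 7, 8]
  After s4: [2, 1, 3, 5, 4, 6, 7, 8]
  After s3: [2, 1, 5, 3, 4, 6, 7, 8]
Final permutation: [2, 1, 5, 3, 4, 6, 7, 8]

[2, 1, 5, 3, 4, 6, 7, 8]


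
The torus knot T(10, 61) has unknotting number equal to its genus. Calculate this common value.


For a torus knot T(p,q), both the unknotting number and genus equal (p-1)(q-1)/2.
= (10-1)(61-1)/2
= 9*60/2
= 540/2 = 270

270


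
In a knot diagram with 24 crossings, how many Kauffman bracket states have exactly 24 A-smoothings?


We choose which 24 of 24 crossings get A-smoothings.
C(24, 24) = 24! / (24! * 0!)
= 1

1


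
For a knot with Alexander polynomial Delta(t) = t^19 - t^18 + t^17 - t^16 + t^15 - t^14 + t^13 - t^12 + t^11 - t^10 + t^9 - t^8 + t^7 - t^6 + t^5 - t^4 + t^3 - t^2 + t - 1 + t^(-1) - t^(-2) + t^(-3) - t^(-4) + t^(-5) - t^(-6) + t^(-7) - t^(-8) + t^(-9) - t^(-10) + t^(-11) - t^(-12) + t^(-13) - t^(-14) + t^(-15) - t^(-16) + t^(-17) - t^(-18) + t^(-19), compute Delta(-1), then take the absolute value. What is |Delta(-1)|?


Step 1: The polynomial has 39 terms with alternating signs, exponents from 19 down to -19.
Step 2: Substitute t = -1. The i-th term has coefficient (-1)^i and exponent (m-i),
  so its value is (-1)^i * (-1)^(m-i) = (-1)^m = -1 for every i.
Step 3: All 39 terms equal -1, so Delta(-1) = 39 * (-1) = -39
Step 4: |Delta(-1)| = 39

39


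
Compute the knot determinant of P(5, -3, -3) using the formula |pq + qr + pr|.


Step 1: Compute pq + qr + pr.
pq = 5*(-3) = -15
qr = (-3)*(-3) = 9
pr = 5*(-3) = -15
pq + qr + pr = -15 + 9 + (-15) = -21
Step 2: Take absolute value.
det(P(5,-3,-3)) = |-21| = 21

21


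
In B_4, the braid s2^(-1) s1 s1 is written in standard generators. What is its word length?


The word length counts the number of generators (including inverses).
Listing each generator: s2^(-1), s1, s1
There are 3 generators in this braid word.

3


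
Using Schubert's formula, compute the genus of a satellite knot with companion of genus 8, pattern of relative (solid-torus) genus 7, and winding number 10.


Schubert: g(satellite) = g_rel(pattern) + |winding| * g(companion),
where g_rel(pattern) is the genus of the pattern relative to the solid torus.
= 7 + 10 * 8
= 7 + 80 = 87

87


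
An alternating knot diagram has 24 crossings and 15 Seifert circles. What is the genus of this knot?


For alternating knots, g = (c - s + 1)/2.
= (24 - 15 + 1)/2
= 10/2 = 5

5


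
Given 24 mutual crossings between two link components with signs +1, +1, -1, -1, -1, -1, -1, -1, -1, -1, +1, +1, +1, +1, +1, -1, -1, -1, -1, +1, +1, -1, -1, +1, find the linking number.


Step 1: Count positive crossings: 10
Step 2: Count negative crossings: 14
Step 3: Sum of signs = 10 - 14 = -4
Step 4: Linking number = sum/2 = -4/2 = -2

-2


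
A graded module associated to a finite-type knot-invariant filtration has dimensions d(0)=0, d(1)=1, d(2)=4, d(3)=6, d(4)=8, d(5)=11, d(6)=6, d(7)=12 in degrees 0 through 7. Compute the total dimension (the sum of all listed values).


Total dimension = d(0) + d(1) + ... + d(7)
= 0 + 1 + 4 + 6 + 8 + 11 + 6 + 12
= 48

48


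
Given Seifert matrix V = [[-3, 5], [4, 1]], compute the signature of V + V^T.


Step 1: V + V^T = [[-6, 9], [9, 2]]
Step 2: trace = -4, det = -93
Step 3: Discriminant = (-4)^2 - 4*(-93) = 388
Step 4: Eigenvalues: 7.84886, -11.8489
Step 5: Signature = (# positive eigenvalues) - (# negative eigenvalues) = 0

0


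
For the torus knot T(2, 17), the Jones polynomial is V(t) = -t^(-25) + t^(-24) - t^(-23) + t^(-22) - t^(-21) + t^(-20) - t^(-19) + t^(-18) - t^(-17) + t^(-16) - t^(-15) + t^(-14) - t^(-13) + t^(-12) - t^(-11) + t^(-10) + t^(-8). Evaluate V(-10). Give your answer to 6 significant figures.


Substituting t = -10 into V(t) = -t^(-25) + t^(-24) - t^(-23) + t^(-22) - t^(-21) + t^(-20) - t^(-19) + t^(-18) - t^(-17) + t^(-16) - t^(-15) + t^(-14) - t^(-13) + t^(-12) - t^(-11) + t^(-10) + t^(-8):
  (-)t^(-25) = 1e-25
  (+)t^(-24) = 1e-24
  (-)t^(-23) = 1e-23
  (+)t^(-22) = 1e-22
  (-)t^(-21) = 1e-21
  (+)t^(-20) = 1e-20
  (-)t^(-19) = 1e-19
  (+)t^(-18) = 1e-18
  (-)t^(-17) = 1e-17
  (+)t^(-16) = 1e-16
  (-)t^(-15) = 1e-15
  (+)t^(-14) = 1e-14
  (-)t^(-13) = 1e-13
  (+)t^(-12) = 1e-12
  (-)t^(-11) = 1e-11
  (+)t^(-10) = 1e-10
  (+)t^(-8) = 1e-08
Sum = (1e-25) + (1e-24) + (1e-23) + (1e-22) + (1e-21) + (1e-20) + (1e-19) + (1e-18) + (1e-17) + (1e-16) + (1e-15) + (1e-14) + (1e-13) + (1e-12) + (1e-11) + (1e-10) + (1e-08)
= 1.011111111e-08
Rounded to 6 significant figures: 1.01111e-08

1.01111e-08


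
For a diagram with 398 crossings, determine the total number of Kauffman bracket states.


Each crossing contributes 2 choices (A-smoothing or B-smoothing).
Total states = 2^398 = 645562469521727147413979793000752968582426448207305878207664839135161905504210298657411338320034457858975792993186873344

645562469521727147413979793000752968582426448207305878207664839135161905504210298657411338320034457858975792993186873344
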